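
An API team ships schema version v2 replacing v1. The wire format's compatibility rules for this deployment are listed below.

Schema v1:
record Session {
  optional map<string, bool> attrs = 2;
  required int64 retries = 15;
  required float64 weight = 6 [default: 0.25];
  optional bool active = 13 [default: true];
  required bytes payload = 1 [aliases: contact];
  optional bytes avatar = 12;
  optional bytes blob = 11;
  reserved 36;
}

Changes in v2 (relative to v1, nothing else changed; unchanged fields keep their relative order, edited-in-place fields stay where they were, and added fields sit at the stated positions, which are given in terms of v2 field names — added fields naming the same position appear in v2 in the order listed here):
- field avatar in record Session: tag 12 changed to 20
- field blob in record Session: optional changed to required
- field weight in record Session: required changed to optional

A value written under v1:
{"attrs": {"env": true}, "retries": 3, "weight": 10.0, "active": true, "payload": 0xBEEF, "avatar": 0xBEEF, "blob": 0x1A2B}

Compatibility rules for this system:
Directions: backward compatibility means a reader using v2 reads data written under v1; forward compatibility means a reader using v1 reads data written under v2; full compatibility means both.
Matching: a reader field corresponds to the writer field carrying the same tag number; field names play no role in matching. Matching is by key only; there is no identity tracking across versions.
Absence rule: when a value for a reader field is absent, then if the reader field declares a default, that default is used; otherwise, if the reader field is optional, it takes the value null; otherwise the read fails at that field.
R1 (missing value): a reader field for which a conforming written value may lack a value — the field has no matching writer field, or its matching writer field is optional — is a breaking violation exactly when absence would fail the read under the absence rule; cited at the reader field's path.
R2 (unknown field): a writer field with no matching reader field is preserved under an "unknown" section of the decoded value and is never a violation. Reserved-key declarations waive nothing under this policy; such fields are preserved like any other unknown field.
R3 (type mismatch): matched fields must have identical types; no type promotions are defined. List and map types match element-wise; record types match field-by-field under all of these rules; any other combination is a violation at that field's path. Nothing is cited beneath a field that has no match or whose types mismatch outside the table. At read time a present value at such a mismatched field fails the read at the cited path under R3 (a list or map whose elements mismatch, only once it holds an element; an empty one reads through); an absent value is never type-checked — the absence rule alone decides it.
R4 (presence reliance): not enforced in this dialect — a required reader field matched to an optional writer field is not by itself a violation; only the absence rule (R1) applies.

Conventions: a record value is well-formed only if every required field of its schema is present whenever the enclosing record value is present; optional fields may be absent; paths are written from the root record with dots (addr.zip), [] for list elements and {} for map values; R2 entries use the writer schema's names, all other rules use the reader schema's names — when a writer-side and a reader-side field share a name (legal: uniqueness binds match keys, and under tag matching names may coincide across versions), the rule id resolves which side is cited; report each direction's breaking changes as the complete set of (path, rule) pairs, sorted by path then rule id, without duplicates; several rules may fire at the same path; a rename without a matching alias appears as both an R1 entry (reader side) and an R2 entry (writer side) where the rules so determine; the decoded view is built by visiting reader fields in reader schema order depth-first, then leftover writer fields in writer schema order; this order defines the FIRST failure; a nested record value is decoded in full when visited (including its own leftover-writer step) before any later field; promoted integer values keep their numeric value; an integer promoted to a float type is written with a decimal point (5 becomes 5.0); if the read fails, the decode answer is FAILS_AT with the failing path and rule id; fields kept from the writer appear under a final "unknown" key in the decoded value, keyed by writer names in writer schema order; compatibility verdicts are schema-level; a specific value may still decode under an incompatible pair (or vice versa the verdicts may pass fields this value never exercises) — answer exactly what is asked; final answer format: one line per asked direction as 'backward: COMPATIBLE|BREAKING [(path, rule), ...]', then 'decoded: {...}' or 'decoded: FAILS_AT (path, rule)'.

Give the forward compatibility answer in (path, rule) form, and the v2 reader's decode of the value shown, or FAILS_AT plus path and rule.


forward: COMPATIBLE []; decoded: {"attrs": {"env": true}, "retries": 3, "weight": 10.0, "active": true, "payload": 0xBEEF, "avatar": null, "blob": 0x1A2B, "unknown": {"avatar": 0xBEEF}}

in Session below, arrows point writer -> reader
checking forward for Session: reader v1 against writer v2:
  attrs <- attrs (map<string, bool> -> map<string, bool>, writer optional)
  retries <- retries (int64 -> int64, writer required)
  weight <- weight (float64 -> float64, writer optional)
  active <- active (bool -> bool, writer optional)
  payload <- payload (bytes -> bytes, writer required)
  avatar: no writer match
  blob <- blob (bytes -> bytes, writer required)
  leftover writer field: avatar
  => no violations; forward on Session: COMPATIBLE
decoding the Session value with the v2 reader:
  attrs := {"env": true}
  retries := 3
  weight := 10.0
  active := true
  payload := 0xBEEF
  avatar := null (missing; optional => null)
  blob := 0x1A2B
  writer avatar: kept under "unknown"
  => decoded: {"attrs": {"env": true}, "retries": 3, "weight": 10.0, "active": true, "payload": 0xBEEF, "avatar": null, "blob": 0x1A2B, "unknown": {"avatar": 0xBEEF}}
diffs on Session not affecting the asked answer:
  field blob in record Session: optional changed to required -> affects backward compatibility only, which is not asked
  field weight in record Session: required changed to optional -> fires no rule on Session, leaving the asked answer as it is


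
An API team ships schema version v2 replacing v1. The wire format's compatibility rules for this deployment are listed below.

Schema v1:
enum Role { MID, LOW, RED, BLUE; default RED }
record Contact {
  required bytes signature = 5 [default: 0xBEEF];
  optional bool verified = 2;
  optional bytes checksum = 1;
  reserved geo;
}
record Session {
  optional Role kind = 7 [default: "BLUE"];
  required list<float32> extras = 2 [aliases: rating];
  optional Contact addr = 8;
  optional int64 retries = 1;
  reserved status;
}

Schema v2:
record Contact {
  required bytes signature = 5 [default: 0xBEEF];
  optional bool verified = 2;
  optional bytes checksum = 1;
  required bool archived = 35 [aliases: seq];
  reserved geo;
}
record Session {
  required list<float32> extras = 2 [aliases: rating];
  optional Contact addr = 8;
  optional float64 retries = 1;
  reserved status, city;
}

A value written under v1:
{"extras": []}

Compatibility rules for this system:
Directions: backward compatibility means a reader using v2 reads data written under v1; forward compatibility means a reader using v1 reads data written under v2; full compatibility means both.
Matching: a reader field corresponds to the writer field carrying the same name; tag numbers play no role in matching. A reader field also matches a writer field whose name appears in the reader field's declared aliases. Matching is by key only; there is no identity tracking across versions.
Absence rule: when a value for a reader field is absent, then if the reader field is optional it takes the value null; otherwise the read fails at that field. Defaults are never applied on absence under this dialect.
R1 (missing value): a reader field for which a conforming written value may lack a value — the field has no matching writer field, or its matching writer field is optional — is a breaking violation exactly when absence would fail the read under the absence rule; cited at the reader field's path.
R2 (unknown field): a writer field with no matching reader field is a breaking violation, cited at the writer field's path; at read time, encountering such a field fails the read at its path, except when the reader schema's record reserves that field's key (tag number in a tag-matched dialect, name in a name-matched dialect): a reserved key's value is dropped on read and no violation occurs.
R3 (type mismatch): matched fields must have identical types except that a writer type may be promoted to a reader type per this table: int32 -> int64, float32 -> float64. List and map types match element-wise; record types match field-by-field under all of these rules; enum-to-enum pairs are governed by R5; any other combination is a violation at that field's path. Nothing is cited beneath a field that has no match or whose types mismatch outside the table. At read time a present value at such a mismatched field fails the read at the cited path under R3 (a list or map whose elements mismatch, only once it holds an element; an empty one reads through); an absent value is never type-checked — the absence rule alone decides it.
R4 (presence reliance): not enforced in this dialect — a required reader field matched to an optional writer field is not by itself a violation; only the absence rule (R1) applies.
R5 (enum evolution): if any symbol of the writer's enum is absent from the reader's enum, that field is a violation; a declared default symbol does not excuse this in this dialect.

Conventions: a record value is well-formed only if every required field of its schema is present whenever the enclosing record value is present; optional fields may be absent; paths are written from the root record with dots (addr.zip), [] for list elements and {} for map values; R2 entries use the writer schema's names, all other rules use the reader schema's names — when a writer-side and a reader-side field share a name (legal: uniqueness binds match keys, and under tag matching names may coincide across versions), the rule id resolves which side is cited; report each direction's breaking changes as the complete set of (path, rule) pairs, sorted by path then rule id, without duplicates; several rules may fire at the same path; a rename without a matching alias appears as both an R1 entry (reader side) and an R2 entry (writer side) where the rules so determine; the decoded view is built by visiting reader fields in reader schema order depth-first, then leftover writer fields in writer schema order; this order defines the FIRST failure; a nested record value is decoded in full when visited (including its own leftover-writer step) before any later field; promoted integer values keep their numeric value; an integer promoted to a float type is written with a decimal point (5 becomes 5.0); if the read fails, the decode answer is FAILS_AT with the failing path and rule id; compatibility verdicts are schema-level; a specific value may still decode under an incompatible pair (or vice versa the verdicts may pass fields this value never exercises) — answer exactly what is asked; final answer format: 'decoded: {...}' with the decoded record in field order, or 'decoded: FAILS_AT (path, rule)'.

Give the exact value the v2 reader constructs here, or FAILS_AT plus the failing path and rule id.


decoded: {"extras": [], "addr": null, "retries": null}

each type pair in Session: writer, then reader
decoding the Session value with the v2 reader:
  extras := []
  addr := null (missing; optional => null)
  retries := null (missing; optional => null)
  => decoded: {"extras": [], "addr": null, "retries": null}
remaining Session differences; none change what is asked:
  added field archived to record Contact: required bool, tag 35 (in v2 it sits last) -> matters for Session compatibility verdicts, not for this value's decode
  field retries in record Session: type int64 changed to float64 -> matters for Session compatibility verdicts, not for this value's decode


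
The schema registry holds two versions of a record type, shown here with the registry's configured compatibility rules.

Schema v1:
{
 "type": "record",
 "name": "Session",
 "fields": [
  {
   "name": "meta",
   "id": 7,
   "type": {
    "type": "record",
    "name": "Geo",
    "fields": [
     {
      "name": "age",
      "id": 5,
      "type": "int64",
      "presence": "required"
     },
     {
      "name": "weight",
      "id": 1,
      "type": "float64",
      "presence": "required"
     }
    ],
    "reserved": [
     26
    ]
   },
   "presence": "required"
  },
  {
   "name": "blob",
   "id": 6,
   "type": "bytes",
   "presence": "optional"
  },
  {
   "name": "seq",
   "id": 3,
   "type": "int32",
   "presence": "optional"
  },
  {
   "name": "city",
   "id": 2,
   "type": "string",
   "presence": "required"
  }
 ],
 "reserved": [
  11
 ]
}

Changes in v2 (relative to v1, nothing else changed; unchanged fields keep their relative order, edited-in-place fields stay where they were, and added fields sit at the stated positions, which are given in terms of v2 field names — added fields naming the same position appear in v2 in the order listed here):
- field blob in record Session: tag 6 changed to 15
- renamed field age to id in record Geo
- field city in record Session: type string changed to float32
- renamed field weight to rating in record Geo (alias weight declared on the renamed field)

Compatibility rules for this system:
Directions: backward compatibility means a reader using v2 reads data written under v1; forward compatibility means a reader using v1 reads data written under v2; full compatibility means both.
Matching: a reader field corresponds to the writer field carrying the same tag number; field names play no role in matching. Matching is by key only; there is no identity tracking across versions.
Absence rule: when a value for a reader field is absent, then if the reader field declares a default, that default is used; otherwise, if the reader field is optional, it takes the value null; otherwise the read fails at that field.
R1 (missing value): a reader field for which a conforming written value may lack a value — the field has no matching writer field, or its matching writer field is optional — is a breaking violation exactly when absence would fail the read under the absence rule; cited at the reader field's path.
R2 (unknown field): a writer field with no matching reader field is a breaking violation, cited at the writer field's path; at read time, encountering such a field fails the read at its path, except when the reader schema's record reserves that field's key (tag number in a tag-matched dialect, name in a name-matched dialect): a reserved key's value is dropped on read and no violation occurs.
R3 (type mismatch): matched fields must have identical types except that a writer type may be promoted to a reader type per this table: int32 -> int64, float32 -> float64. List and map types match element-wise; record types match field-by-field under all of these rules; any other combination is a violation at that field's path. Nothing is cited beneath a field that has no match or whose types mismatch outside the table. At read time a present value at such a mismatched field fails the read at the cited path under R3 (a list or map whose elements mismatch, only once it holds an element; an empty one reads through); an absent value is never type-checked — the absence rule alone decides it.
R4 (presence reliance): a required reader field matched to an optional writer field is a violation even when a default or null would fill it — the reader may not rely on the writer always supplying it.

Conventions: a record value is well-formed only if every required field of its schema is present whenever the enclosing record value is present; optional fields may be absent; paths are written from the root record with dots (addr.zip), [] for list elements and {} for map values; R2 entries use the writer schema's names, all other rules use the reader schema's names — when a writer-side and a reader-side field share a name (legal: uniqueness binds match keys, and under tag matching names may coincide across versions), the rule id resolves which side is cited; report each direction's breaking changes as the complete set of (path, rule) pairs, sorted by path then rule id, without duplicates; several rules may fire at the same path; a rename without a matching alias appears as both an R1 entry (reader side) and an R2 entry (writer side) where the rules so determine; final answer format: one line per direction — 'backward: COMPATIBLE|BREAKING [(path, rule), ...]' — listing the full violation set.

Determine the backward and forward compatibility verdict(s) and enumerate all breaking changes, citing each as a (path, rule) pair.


backward: BREAKING [(blob, R2), (city, R3)]; forward: BREAKING [(blob, R2), (city, R3)]

the writer's type comes first in each Session pair
backward on Session — v2 reading data written by v1:
  meta: Geo -> Geo, writer required; from meta
  blob has no writer counterpart
  seq: int32 -> int32, writer optional; from seq
  city: string -> float32, writer required; from city
  leftover writer field: blob
  meta.id: int64 -> int64, writer required; from meta.age
  meta.rating: float64 -> float64, writer required; from meta.weight
  breaking: (blob, R2)
  breaking: (city, R3)
  backward on Session therefore BREAKING (2)
forward on Session — v1 reading data written by v2:
  meta: Geo -> Geo, writer required; from meta
  blob has no writer counterpart
  seq: int32 -> int32, writer optional; from seq
  city: float32 -> string, writer required; from city
  leftover writer field: blob
  meta.age: int64 -> int64, writer required; from meta.id
  meta.weight: float64 -> float64, writer required; from meta.rating
  breaking: (blob, R2)
  breaking: (city, R3)
  forward on Session therefore BREAKING (2)


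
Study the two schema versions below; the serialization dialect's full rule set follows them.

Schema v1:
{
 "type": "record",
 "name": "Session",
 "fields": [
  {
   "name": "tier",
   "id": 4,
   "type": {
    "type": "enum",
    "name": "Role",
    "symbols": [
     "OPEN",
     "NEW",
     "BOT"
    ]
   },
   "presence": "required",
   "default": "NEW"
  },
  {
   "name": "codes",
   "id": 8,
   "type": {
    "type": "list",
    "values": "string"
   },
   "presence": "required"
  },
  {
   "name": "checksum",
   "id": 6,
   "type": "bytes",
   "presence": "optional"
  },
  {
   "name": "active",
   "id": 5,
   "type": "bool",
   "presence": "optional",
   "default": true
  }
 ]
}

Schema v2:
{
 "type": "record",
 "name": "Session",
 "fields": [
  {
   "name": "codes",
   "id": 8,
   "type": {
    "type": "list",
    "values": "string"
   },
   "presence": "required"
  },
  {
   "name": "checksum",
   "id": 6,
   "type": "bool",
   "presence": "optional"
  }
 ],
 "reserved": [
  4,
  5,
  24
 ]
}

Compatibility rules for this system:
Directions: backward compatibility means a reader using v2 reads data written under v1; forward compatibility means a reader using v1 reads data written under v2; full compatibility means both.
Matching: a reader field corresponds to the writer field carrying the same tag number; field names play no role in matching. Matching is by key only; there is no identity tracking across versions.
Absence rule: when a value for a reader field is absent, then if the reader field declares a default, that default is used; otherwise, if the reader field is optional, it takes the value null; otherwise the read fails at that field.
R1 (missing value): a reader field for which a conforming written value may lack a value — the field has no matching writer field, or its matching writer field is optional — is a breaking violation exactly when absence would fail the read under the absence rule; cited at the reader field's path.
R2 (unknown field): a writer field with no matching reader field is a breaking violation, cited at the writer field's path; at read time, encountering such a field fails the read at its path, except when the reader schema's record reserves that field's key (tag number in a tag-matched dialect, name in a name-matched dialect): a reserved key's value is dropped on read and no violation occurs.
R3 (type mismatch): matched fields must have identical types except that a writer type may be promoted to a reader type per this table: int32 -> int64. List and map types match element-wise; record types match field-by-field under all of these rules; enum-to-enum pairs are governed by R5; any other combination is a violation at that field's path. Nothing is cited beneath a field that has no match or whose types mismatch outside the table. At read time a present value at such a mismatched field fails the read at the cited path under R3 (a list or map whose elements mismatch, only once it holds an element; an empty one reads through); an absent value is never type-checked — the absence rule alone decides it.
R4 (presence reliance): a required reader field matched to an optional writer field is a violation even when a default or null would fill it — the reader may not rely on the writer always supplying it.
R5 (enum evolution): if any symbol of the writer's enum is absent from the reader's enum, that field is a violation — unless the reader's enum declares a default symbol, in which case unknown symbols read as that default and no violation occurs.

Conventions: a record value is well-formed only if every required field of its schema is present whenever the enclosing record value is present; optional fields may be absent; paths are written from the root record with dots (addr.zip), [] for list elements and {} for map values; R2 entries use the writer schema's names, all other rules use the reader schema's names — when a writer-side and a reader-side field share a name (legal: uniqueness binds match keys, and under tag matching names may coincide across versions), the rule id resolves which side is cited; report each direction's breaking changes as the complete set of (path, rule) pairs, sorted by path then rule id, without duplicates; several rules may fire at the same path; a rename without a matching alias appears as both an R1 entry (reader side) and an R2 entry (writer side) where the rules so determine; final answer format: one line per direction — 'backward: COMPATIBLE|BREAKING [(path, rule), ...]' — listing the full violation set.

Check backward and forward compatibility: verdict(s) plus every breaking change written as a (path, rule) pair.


the writer's type comes first in each Session pair
backward on Session — v2 reading data written by v1:
  codes: list<string> -> list<string>, writer required; from codes
  checksum: bytes -> bool, writer optional; from checksum
  writer field tier has no reader counterpart
  writer field active has no reader counterpart
  violation R3 at checksum
  backward on Session therefore BREAKING (1)
forward on Session — v1 reading data written by v2:
  no writer field matches reader tier
  codes: list<string> -> list<string>, writer required; from codes
  checksum: bool -> bytes, writer optional; from checksum
  no writer field matches reader active
  violation R3 at checksum
  forward on Session therefore BREAKING (1)

backward: BREAKING [(checksum, R3)]; forward: BREAKING [(checksum, R3)]


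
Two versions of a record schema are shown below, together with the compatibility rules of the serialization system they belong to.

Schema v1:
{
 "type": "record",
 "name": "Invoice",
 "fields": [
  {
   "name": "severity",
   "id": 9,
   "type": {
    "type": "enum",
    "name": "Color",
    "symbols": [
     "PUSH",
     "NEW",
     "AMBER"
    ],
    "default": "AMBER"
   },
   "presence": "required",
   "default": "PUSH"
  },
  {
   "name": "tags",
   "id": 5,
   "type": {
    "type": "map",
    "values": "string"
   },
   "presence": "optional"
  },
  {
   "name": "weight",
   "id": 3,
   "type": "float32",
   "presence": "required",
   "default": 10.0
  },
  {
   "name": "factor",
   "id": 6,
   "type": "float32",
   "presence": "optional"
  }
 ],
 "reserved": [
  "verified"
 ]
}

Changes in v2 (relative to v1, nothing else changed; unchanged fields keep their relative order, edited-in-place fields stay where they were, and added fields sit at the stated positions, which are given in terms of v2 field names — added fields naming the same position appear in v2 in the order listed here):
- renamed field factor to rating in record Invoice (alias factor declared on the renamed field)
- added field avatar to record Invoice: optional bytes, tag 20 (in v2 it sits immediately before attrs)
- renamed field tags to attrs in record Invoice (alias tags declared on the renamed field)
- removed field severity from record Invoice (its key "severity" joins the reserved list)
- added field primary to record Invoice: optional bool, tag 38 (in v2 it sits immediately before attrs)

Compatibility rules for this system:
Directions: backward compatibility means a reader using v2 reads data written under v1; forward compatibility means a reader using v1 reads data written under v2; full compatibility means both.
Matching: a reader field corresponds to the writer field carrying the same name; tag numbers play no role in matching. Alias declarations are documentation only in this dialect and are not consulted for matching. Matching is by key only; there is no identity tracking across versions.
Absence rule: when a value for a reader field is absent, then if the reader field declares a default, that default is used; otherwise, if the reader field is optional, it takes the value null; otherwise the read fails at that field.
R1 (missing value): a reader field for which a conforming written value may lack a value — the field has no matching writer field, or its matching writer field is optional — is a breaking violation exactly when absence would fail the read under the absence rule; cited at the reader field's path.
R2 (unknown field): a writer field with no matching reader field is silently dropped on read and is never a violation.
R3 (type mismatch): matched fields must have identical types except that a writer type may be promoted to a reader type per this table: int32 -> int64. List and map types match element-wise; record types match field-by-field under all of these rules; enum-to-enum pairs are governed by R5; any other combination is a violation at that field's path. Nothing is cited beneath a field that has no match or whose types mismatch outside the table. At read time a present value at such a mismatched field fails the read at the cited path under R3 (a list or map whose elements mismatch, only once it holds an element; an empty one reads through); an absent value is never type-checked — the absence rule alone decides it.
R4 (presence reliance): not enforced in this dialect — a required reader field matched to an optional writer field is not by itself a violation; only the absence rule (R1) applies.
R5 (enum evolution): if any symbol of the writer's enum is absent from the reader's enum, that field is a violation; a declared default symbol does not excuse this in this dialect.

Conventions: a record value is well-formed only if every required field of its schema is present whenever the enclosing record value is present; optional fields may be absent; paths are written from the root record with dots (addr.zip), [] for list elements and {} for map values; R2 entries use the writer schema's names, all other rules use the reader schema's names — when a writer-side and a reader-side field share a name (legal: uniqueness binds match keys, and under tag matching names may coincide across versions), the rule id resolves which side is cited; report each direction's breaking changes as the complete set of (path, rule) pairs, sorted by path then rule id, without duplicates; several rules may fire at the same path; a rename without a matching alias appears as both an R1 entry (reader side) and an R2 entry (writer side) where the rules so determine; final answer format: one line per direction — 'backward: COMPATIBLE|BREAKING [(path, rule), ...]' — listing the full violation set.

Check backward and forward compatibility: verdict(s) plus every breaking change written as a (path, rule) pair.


backward: COMPATIBLE []; forward: COMPATIBLE []

the writer's type comes first in each Invoice pair
backward for Invoice (reader v2, writer v1):
  avatar has no writer counterpart
  primary has no writer counterpart
  attrs has no writer counterpart
  writer required, float32 -> float32: reader weight maps from writer weight
  rating has no writer counterpart
  writer severity: unknown to reader
  writer tags: unknown to reader
  writer factor: unknown to reader
  => no violations; backward on Invoice: COMPATIBLE
forward for Invoice (reader v1, writer v2):
  severity has no writer counterpart
  tags has no writer counterpart
  writer required, float32 -> float32: reader weight maps from writer weight
  factor has no writer counterpart
  writer avatar: unknown to reader
  writer primary: unknown to reader
  writer attrs: unknown to reader
  writer rating: unknown to reader
  => no violations; forward on Invoice: COMPATIBLE


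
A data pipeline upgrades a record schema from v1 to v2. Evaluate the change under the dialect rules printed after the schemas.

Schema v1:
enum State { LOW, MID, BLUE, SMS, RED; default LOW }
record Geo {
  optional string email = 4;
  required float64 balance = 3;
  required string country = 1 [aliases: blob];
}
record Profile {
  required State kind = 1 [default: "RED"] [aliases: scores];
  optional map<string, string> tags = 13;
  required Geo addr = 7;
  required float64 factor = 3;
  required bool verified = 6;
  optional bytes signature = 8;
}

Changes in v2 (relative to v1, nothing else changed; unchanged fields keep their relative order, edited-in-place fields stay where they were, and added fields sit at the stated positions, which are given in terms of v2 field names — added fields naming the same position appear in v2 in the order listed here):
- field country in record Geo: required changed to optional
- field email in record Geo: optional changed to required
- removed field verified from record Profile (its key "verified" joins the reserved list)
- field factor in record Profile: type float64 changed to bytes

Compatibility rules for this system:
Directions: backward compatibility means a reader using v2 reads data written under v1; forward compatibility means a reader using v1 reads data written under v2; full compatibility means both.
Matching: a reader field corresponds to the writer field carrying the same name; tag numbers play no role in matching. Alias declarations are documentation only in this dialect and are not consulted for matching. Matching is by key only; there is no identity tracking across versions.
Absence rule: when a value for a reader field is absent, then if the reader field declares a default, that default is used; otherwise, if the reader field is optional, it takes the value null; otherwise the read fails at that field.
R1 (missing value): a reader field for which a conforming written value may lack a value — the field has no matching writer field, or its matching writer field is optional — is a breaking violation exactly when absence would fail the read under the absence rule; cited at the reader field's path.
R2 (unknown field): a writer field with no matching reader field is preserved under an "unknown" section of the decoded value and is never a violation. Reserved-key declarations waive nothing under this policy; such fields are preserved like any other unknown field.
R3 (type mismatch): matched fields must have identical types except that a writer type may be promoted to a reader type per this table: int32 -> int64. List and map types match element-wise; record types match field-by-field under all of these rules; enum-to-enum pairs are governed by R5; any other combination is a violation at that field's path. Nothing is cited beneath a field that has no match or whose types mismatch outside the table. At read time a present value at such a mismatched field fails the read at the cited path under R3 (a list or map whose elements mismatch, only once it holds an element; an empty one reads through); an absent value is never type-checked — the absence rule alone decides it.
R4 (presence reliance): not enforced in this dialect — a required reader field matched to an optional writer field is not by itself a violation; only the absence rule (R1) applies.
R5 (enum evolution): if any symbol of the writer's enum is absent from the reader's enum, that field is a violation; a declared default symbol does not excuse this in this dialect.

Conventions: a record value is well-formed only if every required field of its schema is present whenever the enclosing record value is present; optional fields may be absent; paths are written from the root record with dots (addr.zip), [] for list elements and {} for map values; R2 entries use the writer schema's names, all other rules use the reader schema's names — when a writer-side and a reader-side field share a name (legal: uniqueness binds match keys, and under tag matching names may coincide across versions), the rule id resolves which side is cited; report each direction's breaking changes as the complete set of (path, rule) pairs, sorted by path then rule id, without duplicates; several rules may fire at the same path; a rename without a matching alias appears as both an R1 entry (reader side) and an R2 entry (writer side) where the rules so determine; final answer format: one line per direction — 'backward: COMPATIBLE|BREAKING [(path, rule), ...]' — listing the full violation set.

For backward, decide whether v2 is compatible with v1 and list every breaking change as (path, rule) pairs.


each type pair in Profile: writer, then reader
backward for Profile (reader v2, writer v1):
  writer required, State -> State: reader kind maps from writer kind
  writer optional, map<string, string> -> map<string, string>: reader tags maps from writer tags
  writer required, Geo -> Geo: reader addr maps from writer addr
  writer required, float64 -> bytes: reader factor maps from writer factor
  writer optional, bytes -> bytes: reader signature maps from writer signature
  verified (writer side), unknown to reader
  writer optional, string -> string: reader addr.email maps from writer addr.email
  writer required, float64 -> float64: reader addr.balance maps from writer addr.balance
  writer required, string -> string: reader addr.country maps from writer addr.country
  violation R1 at addr.email
  violation R3 at factor
  => backward: BREAKING (2)
the rest of the Profile diff is inert for this question:
  field country in record Geo: required changed to optional -> matters only for Profile's forward compatibility — outside the asked direction
  removed field verified from record Profile (its key "verified" joins the reserved list) -> matters only for Profile's forward compatibility — outside the asked direction

backward: BREAKING [(addr.email, R1), (factor, R3)]


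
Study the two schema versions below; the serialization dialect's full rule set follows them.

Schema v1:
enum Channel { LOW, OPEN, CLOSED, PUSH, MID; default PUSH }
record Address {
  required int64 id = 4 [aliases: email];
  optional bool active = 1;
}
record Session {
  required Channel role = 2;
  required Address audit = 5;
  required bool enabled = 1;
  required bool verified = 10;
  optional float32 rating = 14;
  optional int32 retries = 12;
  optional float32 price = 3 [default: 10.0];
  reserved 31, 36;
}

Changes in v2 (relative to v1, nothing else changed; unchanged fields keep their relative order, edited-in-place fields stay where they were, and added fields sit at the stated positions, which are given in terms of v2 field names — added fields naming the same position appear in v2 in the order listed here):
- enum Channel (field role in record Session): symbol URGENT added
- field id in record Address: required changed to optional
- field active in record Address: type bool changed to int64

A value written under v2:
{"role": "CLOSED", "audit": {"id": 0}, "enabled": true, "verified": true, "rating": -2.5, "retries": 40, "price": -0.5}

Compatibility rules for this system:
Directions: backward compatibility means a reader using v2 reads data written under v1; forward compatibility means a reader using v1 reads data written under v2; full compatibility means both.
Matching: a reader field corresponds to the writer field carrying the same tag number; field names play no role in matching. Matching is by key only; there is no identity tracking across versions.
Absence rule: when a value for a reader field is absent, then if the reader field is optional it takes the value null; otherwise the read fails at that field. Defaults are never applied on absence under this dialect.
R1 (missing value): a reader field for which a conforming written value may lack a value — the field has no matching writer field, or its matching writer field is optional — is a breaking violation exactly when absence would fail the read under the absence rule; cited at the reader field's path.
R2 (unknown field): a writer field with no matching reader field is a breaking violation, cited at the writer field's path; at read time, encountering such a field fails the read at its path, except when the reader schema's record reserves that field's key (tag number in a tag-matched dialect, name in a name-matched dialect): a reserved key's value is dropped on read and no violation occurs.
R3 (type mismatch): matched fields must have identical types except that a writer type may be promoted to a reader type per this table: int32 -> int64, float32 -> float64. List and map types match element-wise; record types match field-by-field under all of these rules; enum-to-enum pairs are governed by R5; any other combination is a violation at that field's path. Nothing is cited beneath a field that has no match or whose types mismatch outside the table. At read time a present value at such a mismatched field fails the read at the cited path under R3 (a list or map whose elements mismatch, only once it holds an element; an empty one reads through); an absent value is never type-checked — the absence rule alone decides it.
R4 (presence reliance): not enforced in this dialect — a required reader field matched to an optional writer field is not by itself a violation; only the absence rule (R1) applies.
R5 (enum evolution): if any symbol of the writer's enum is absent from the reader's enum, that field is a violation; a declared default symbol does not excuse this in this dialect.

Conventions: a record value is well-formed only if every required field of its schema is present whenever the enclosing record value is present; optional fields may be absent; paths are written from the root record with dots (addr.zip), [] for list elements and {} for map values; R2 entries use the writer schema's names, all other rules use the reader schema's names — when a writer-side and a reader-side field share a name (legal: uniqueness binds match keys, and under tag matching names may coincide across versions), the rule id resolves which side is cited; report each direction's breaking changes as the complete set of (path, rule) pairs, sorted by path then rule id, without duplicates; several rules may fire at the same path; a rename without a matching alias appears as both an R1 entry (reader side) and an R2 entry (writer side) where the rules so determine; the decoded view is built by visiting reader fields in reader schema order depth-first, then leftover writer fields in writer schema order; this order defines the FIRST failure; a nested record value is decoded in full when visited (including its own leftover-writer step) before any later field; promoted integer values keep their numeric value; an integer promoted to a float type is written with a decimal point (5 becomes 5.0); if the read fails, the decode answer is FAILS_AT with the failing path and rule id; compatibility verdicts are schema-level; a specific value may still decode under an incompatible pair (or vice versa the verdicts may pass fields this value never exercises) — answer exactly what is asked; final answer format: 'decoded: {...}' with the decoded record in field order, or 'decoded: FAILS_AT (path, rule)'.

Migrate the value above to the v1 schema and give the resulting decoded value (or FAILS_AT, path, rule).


arrows below run writer -> reader for Session
decode walk for Session under reader schema v1:
  role := "CLOSED"
  audit.id := 0
  audit.active := null (missing; optional => null)
  enabled := true
  verified := true
  rating := -2.5
  retries := 40
  price := -0.5
  => decoded: {"role": "CLOSED", "audit": {"id": 0, "active": null}, "enabled": true, "verified": true, "rating": -2.5, "retries": 40, "price": -0.5}
ruling out the remaining Session differences:
  enum Channel (field role in record Session): symbol URGENT added -> changes Session's schema-level verdicts only — the decode of this value is the same
  field id in record Address: required changed to optional -> changes Session's schema-level verdicts only — the decode of this value is the same
  field active in record Address: type bool changed to int64 -> changes Session's schema-level verdicts only — the decode of this value is the same

decoded: {"role": "CLOSED", "audit": {"id": 0, "active": null}, "enabled": true, "verified": true, "rating": -2.5, "retries": 40, "price": -0.5}
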